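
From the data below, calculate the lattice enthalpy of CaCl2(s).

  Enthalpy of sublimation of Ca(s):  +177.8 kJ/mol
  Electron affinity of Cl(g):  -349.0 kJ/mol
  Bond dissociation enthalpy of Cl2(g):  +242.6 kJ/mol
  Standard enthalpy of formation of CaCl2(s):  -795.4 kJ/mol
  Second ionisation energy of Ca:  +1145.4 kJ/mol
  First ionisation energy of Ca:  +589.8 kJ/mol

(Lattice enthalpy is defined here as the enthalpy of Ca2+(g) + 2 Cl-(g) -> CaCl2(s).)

ΔHf° = 1·ΔHsub + 1·(ΣIE) + 1·D(Cl2) + 2·EA + U
-795.4 = 1·(+177.8) + 1·(+1735.2) + 1·(+242.6) + 2·(-349.0) + U
U = -795.4 − (+1457.6) = -2253.0 kJ/mol

U = -2253.0 kJ/mol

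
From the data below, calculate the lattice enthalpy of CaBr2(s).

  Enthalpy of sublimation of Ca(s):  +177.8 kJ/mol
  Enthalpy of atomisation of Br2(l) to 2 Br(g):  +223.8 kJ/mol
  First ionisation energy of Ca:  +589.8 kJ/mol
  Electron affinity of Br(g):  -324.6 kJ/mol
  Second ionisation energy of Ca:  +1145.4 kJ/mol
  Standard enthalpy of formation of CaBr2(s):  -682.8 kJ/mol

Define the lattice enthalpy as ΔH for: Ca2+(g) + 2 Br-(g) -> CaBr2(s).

U = -2170.4 kJ/mol

ΔHf° = 1·ΔHsub + 1·(ΣIE) + 1·D(Br2) + 2·EA + U
-682.8 = 1·(+177.8) + 1·(+1735.2) + 1·(+223.8) + 2·(-324.6) + U
U = -682.8 − (+1487.6) = -2170.4 kJ/mol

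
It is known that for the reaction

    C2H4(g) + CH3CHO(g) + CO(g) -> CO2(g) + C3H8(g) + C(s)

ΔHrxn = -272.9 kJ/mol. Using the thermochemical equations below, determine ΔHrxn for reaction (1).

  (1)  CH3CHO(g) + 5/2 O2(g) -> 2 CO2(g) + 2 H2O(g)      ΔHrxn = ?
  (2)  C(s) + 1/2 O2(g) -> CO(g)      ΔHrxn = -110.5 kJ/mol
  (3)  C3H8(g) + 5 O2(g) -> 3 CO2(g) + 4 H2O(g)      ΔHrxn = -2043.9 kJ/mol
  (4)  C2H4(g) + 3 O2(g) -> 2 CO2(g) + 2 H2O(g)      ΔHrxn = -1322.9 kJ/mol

ΔHrxn = -1104.4 kJ/mol

(1) as written (CH3CHO(g) already on the reactant side): contributes x
(2) reversed (reverse to put CO(g) on the reactant side): +110.5 kJ/mol
(3) reversed (C3H8(g) must end up as a product): +2043.9 kJ/mol
(4) as written (C2H4(g) already on the reactant side): -1322.9 kJ/mol
-272.9 = (+110.5) + (+2043.9) + (-1322.9) + x
x = (-272.9 − (+831.5)) / (1) = -1104.4 kJ/mol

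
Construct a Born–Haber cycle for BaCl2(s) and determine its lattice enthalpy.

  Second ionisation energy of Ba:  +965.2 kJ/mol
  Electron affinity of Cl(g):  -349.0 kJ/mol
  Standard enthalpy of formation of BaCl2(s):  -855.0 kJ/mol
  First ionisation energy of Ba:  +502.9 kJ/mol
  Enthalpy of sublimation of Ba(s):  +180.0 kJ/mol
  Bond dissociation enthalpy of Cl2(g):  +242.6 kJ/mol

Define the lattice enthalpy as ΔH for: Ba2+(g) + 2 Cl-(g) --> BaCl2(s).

ΔHf° = 1·ΔHsub + 1·(ΣIE) + 1·D(Cl2) + 2·EA + U
-855.0 = 1·(+180.0) + 1·(+1468.1) + 1·(+242.6) + 2·(-349.0) + U
U = -855.0 − (+1192.7) = -2047.7 kJ/mol

U = -2047.7 kJ/mol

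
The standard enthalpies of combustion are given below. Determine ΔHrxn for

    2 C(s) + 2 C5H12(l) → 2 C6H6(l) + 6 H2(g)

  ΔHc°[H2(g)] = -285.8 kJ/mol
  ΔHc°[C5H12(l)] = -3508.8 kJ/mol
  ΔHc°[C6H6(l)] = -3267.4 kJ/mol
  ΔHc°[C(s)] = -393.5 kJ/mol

With combustion enthalpies, reactants minus products:
= [2·(-393.5) + 2·(-3508.8)] − [2·(-3267.4) + 6·(-285.8)]
= 445.0 kJ/mol

ΔHrxn = 445.0 kJ/mol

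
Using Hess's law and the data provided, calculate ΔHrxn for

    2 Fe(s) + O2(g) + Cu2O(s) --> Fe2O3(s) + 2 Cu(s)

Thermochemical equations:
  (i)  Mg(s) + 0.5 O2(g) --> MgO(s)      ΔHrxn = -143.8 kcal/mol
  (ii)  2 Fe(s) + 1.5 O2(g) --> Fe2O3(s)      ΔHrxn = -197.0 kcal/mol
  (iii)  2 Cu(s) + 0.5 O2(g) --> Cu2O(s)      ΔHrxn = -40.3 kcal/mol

(i): not needed (MgO(s) appears nowhere else).
(ii) as written (Fe2O3(s) already on the product side): -197.0 kcal/mol
(iii) reversed (reverse to put Cu2O(s) on the reactant side): +40.3 kcal/mol
ΔHrxn = (-197.0) + (+40.3) = -156.7 kcal/mol

ΔHrxn = -156.7 kcal/mol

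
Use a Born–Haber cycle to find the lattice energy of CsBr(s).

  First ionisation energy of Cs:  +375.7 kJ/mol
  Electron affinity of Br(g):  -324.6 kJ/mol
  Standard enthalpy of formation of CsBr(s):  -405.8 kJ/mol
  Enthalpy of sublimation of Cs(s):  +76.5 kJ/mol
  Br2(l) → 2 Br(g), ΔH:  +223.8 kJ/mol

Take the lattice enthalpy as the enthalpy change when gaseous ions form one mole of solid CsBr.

ΔHf° = 1·ΔHsub + 1·(ΣIE) + 1/2·D(Br2) + 1·EA + U
-405.8 = 1·(+76.5) + 1·(+375.7) + 1/2·(+223.8) + 1·(-324.6) + U
U = -405.8 − (+239.5) = -645.3 kJ/mol

U = -645.3 kJ/mol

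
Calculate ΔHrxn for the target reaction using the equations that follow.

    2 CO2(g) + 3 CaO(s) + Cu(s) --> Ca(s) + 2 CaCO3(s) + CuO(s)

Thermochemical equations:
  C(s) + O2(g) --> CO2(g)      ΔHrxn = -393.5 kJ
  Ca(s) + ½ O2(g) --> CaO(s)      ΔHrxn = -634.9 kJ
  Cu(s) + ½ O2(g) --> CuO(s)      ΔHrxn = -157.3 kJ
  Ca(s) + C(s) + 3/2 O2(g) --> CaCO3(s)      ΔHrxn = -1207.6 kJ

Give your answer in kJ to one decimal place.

equation 1 reversed and × 2 (CO2(g) must end up as a reactant; ×2 to match 2 CO2(g) in the target): (-2)·(-393.5) = +787.0 kJ
equation 2 reversed and × 3 (reverse to put CaO(s) on the reactant side; scale by 3 for the 3 CaO(s)): (-3)·(-634.9) = +1904.7 kJ
equation 3 as written (CuO(s) already on the product side): -157.3 kJ
equation 4 × 2 (scale by 2 for the 2 CaCO3(s)): (2)·(-1207.6) = -2415.2 kJ
Since enthalpy is a state function, ΔHrxn = (-2)·(-393.5) + (-3)·(-634.9) + (1)·(-157.3) + (2)·(-1207.6) = 119.2 kJ

ΔHrxn = 119.2 kJ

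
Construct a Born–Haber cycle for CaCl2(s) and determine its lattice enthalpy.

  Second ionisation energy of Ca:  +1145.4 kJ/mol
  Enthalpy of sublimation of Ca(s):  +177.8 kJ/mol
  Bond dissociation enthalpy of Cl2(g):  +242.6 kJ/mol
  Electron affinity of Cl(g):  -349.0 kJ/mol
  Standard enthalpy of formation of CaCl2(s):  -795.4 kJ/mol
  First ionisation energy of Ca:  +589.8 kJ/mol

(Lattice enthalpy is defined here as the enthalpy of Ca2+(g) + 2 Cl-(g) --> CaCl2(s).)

ΔHf° = 1·ΔHsub + 1·(ΣIE) + 1·D(Cl2) + 2·EA + U
-795.4 = 1·(+177.8) + 1·(+1735.2) + 1·(+242.6) + 2·(-349.0) + U
U = -795.4 − (+1457.6) = -2253.0 kJ/mol

U = -2253.0 kJ/mol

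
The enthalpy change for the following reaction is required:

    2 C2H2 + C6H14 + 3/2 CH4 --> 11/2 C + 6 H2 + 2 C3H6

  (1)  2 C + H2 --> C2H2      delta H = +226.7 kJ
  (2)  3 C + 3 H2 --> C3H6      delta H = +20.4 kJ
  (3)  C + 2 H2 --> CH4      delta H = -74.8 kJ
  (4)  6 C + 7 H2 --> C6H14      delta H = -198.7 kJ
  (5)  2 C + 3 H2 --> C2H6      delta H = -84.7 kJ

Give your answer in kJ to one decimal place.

(1) reversed and × 2 (C2H2 must end up as a reactant; ×2 to match 2 C2H2 in the target): (-2)·(+226.7) = -453.4 kJ
(2) × 2 (scale by 2 for the 2 C3H6): (2)·(+20.4) = +40.8 kJ
(3) reversed and × 3/2 (reverse to put CH4 on the reactant side; ×3/2 to match 3/2 CH4 in the target): (-3/2)·(-74.8) = +112.2 kJ
(4) reversed (C6H14 must end up as a reactant): +198.7 kJ
(5): not needed (C2H6 appears nowhere else).
Since enthalpy is a state function, delta H = (-453.4) + (+40.8) + (+112.2) + (+198.7) = -101.7 kJ

delta H = -101.7 kJ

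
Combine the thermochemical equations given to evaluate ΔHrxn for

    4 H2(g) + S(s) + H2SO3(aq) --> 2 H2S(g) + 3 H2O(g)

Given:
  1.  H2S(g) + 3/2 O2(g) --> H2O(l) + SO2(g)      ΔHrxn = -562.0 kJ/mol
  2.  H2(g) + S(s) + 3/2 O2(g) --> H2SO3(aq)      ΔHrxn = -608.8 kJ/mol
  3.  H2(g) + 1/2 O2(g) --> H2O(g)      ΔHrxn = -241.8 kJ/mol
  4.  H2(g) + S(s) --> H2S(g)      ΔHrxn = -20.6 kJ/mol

eq. 1: not needed.
eq. 2 reversed: +608.8 kJ/mol
eq. 3 × 3: (3)·(-241.8) = -725.4 kJ/mol
eq. 4 × 2: (2)·(-20.6) = -41.2 kJ/mol
ΔHrxn = (-1)·(-608.8) + (3)·(-241.8) + (2)·(-20.6) = -157.8 kJ/mol

ΔHrxn = -157.8 kJ/mol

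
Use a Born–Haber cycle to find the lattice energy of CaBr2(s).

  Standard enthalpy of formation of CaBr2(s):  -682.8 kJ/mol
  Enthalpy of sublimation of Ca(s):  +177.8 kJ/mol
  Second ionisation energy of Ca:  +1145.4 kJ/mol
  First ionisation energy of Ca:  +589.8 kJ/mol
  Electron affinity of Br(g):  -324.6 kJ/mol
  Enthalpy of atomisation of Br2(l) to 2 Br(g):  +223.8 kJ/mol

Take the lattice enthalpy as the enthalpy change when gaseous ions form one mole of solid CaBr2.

ΔHf° = 1·ΔHsub + 1·(ΣIE) + 1·D(Br2) + 2·EA + U
-682.8 = 1·(+177.8) + 1·(+1735.2) + 1·(+223.8) + 2·(-324.6) + U
U = -682.8 − (+1487.6) = -2170.4 kJ/mol

U = -2170.4 kJ/mol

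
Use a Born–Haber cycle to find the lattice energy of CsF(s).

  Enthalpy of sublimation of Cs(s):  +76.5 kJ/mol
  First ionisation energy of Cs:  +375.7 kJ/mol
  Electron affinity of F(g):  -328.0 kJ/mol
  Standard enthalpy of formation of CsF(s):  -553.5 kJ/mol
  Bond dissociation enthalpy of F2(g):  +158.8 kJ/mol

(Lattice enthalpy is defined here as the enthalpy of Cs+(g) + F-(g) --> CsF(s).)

U = -757.1 kJ/mol

ΔHf° = 1·ΔHsub + 1·(ΣIE) + 1/2·D(F2) + 1·EA + U
-553.5 = 1·(+76.5) + 1·(+375.7) + 1/2·(+158.8) + 1·(-328.0) + U
U = -553.5 − (+203.6) = -757.1 kJ/mol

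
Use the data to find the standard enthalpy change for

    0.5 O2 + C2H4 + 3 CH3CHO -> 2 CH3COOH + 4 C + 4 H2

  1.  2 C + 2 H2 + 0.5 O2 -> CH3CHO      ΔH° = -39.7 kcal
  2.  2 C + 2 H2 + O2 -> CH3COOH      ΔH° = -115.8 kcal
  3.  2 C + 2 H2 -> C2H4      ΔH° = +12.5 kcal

eq. 1 reversed and × 3 (reverse to put CH3CHO on the reactant side; ×3 to match 3 CH3CHO in the target): (-3)·(-39.7) = +119.1 kcal
eq. 2 × 2 (×2 to match 2 CH3COOH in the target): (2)·(-115.8) = -231.6 kcal
eq. 3 reversed (C2H4 must end up as a reactant): -12.5 kcal
Summing the manipulated equations, ΔH° = (-3)·(-39.7) + (2)·(-115.8) + (-1)·(+12.5) = -125.0 kcal

ΔH° = -125.0 kcal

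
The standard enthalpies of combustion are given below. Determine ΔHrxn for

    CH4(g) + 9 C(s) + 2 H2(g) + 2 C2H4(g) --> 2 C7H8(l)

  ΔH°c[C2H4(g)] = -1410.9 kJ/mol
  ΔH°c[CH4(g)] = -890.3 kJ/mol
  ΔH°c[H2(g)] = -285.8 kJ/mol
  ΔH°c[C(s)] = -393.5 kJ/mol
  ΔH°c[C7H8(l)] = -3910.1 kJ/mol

ΔHrxn = -5.0 kJ/mol

With combustion enthalpies, reactants minus products:
= [1·(-890.3) + 9·(-393.5) + 2·(-285.8) + 2·(-1410.9)] − [2·(-3910.1)]
= -5.0 kJ/mol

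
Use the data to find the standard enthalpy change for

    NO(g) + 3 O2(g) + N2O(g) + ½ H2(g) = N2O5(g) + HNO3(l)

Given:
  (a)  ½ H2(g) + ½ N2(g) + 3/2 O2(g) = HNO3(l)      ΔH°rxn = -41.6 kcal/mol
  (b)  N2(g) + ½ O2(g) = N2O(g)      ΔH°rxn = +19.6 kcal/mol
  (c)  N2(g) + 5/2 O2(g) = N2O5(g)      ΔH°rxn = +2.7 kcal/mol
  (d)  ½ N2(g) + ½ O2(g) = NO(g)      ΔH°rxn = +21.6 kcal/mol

ΔH°rxn = -80.1 kcal/mol

(a) as written: -41.6 kcal/mol
(b) reversed: -19.6 kcal/mol
(c) as written: +2.7 kcal/mol
(d) reversed: -21.6 kcal/mol
Combining the equations, ΔH°rxn = (-41.6) + (-19.6) + (+2.7) + (-21.6) = -80.1 kcal/mol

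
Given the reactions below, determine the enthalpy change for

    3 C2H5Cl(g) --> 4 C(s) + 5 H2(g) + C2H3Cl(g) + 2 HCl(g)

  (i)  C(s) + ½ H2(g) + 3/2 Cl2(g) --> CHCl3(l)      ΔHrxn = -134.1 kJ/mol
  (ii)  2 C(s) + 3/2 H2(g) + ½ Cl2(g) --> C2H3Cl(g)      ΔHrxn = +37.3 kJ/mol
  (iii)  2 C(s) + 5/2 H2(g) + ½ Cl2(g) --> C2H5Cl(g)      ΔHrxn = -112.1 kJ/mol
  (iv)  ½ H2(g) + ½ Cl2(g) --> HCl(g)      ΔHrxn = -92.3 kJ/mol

(i): not needed.
(ii) as written: +37.3 kJ/mol
(iii) reversed and × 3: (-3)·(-112.1) = +336.3 kJ/mol
(iv) × 2: (2)·(-92.3) = -184.6 kJ/mol
Since enthalpy is a state function, ΔHrxn = (1)·(+37.3) + (-3)·(-112.1) + (2)·(-92.3) = 189.0 kJ/mol

ΔHrxn = 189.0 kJ/mol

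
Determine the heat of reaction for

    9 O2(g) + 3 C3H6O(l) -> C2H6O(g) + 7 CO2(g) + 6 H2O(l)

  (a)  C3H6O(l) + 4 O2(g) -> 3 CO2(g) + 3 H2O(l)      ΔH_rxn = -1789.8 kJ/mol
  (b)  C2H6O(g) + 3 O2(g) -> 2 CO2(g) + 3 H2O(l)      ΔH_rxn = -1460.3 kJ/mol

(a) × 3 (scale by 3 for the 3 C3H6O(l)): (3)·(-1789.8) = -5369.4 kJ/mol
(b) reversed (reverse to put C2H6O(g) on the product side): +1460.3 kJ/mol
By Hess's law, ΔH_rxn = (-5369.4) + (+1460.3) = -3909.1 kJ/mol

ΔH_rxn = -3909.1 kJ/mol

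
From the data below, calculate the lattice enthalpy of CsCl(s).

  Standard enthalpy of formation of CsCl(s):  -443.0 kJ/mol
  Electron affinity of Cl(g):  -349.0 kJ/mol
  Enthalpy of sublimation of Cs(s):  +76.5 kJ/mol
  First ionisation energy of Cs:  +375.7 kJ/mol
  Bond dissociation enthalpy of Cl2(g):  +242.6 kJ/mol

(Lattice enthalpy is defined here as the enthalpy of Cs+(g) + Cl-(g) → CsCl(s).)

U = -667.5 kJ/mol

ΔHf° = 1·ΔHsub + 1·(ΣIE) + 1/2·D(Cl2) + 1·EA + U
-443.0 = 1·(+76.5) + 1·(+375.7) + 1/2·(+242.6) + 1·(-349.0) + U
U = -443.0 − (+224.5) = -667.5 kJ/mol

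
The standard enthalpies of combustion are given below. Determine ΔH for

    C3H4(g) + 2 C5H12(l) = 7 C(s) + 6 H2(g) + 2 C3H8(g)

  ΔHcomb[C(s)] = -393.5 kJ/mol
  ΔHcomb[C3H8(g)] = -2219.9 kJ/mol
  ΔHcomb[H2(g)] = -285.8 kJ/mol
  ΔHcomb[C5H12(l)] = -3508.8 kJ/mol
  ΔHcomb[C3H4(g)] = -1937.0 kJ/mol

Using ΔH = Σ nΔHc°(reactants) − Σ nΔHc°(products):
= [1·(-1937.0) + 2·(-3508.8)] − [7·(-393.5) + 6·(-285.8) + 2·(-2219.9)]
= -45.5 kJ/mol

ΔH = -45.5 kJ/mol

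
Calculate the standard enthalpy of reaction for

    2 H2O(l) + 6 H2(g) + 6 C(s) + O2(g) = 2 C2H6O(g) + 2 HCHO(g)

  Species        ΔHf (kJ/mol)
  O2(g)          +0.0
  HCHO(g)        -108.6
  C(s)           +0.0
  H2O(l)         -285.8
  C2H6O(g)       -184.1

ΔH_rxn = -13.8 kJ/mol

Products: 2·(-184.1) + 2·(-108.6) = -585.4
Reactants: 2·(-285.8) + 6·(+0.0) + 6·(+0.0) + 1·(+0.0) = -571.6
ΔH_rxn = (-585.4) − (-571.6) = -13.8 kJ/mol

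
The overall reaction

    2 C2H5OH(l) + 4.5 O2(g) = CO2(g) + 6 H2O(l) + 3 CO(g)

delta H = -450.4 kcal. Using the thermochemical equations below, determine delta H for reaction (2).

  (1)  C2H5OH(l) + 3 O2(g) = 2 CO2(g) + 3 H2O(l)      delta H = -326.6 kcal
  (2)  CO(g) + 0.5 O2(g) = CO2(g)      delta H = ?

(1) × 2 (×2 to match 2 C2H5OH(l) in the target): (2)·(-326.6) = -653.2 kcal
(2) reversed and × 3 (CO(g) must end up as a product; ×3 to match 3 CO(g) in the target): contributes −3·x
-450.4 = (-653.2) − 3·x
x = (-450.4 − (-653.2)) / (-3) = -67.6 kcal

delta H = -67.6 kcal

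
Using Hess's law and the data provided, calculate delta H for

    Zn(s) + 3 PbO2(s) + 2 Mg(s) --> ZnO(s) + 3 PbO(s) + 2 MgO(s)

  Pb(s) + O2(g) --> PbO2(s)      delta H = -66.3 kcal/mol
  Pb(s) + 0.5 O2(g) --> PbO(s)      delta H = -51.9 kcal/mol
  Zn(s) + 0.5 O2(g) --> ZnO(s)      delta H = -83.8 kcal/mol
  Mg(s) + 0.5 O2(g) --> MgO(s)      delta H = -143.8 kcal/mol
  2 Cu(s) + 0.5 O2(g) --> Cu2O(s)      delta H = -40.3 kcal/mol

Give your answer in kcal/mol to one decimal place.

equation 1 reversed and × 3 (PbO2(s) must end up as a reactant; scale by 3 for the 3 PbO2(s)): (-3)·(-66.3) = +198.9 kcal/mol
equation 2 × 3 (×3 to match 3 PbO(s) in the target): (3)·(-51.9) = -155.7 kcal/mol
equation 3 as written (ZnO(s) already on the product side): -83.8 kcal/mol
equation 4 × 2 (×2 to match 2 MgO(s) in the target): (2)·(-143.8) = -287.6 kcal/mol
equation 5: not needed (Cu(s) appears nowhere else).
Combining the equations, delta H = (-3)·(-66.3) + (3)·(-51.9) + (1)·(-83.8) + (2)·(-143.8) = -328.2 kcal/mol

delta H = -328.2 kcal/mol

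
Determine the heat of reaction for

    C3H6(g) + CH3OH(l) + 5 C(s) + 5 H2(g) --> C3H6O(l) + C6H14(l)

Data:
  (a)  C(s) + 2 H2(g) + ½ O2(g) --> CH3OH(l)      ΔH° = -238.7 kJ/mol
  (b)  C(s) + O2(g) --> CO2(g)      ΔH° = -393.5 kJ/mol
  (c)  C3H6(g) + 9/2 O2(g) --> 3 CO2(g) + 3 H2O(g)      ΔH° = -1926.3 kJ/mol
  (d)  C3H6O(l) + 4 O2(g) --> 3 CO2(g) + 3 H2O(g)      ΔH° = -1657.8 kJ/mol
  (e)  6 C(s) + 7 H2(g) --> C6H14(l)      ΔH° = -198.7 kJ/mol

(a) reversed: +238.7 kJ/mol
(b): not needed.
(c) as written: -1926.3 kJ/mol
(d) reversed: +1657.8 kJ/mol
(e) as written: -198.7 kJ/mol
ΔH° = (-1)·(-238.7) + (1)·(-1926.3) + (-1)·(-1657.8) + (1)·(-198.7) = -228.5 kJ/mol

ΔH° = -228.5 kJ/mol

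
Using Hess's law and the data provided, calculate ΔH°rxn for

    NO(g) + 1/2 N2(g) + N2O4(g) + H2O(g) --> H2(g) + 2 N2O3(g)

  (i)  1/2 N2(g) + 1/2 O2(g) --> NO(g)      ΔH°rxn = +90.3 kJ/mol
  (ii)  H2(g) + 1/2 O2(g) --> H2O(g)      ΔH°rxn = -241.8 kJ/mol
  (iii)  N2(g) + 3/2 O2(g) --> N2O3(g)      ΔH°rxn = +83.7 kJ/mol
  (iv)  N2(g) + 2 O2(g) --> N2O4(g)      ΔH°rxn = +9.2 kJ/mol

ΔH°rxn = 309.7 kJ/mol

(i) reversed (NO(g) must end up as a reactant): -90.3 kJ/mol
(ii) reversed (H2O(g) must end up as a reactant): +241.8 kJ/mol
(iii) × 2 (×2 to match 2 N2O3(g) in the target): (2)·(+83.7) = +167.4 kJ/mol
(iv) reversed (reverse to put N2O4(g) on the reactant side): -9.2 kJ/mol
ΔH°rxn = (-90.3) + (+241.8) + (+167.4) + (-9.2) = 309.7 kJ/mol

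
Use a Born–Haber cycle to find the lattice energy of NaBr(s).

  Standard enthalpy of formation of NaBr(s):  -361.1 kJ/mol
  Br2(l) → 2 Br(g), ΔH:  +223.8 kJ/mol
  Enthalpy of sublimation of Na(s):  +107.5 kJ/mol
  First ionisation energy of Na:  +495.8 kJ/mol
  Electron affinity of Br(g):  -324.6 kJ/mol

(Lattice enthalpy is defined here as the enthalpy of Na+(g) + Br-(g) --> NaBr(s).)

U = -751.7 kJ/mol

ΔHf° = 1·ΔHsub + 1·(ΣIE) + 1/2·D(Br2) + 1·EA + U
-361.1 = 1·(+107.5) + 1·(+495.8) + 1/2·(+223.8) + 1·(-324.6) + U
U = -361.1 − (+390.6) = -751.7 kJ/mol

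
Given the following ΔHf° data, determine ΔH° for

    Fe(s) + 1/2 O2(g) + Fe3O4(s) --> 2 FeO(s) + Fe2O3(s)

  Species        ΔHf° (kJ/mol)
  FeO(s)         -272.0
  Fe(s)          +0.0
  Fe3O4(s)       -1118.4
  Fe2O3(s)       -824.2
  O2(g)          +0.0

ΔH° = -249.8 kJ/mol

Products: 2·(-272.0) + 1·(-824.2) = -1368.2
Reactants: 1·(+0.0) + 1/2·(+0.0) + 1·(-1118.4) = -1118.4
ΔH° = (-1368.2) − (-1118.4) = -249.8 kJ/mol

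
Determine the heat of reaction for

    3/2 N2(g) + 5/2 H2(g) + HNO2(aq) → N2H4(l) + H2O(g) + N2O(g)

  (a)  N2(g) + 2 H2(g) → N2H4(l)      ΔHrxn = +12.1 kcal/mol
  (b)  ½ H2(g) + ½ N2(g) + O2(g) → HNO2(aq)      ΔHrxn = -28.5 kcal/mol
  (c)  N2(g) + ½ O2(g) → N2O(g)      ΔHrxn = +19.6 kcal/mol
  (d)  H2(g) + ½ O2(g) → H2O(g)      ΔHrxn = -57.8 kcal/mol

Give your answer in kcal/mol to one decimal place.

(a) as written (N2H4(l) already on the product side): +12.1 kcal/mol
(b) reversed (HNO2(aq) must end up as a reactant): +28.5 kcal/mol
(c) as written (N2O(g) already on the product side): +19.6 kcal/mol
(d) as written (H2O(g) already on the product side): -57.8 kcal/mol
ΔHrxn = (+12.1) + (+28.5) + (+19.6) + (-57.8) = 2.4 kcal/mol

ΔHrxn = 2.4 kcal/mol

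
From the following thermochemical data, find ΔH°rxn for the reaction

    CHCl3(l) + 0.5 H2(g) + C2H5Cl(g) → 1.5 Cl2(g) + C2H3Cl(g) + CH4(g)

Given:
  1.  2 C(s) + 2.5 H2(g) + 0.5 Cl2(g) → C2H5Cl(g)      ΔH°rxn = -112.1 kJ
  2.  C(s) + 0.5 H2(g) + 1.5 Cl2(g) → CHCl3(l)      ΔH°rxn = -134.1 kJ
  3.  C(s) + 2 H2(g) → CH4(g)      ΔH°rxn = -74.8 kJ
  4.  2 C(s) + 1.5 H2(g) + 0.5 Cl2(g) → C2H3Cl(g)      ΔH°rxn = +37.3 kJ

eq. 1 reversed: +112.1 kJ
eq. 2 reversed: +134.1 kJ
eq. 3 as written: -74.8 kJ
eq. 4 as written: +37.3 kJ
Since enthalpy is a state function, ΔH°rxn = (-1)·(-112.1) + (-1)·(-134.1) + (1)·(-74.8) + (1)·(+37.3) = 208.7 kJ

ΔH°rxn = 208.7 kJ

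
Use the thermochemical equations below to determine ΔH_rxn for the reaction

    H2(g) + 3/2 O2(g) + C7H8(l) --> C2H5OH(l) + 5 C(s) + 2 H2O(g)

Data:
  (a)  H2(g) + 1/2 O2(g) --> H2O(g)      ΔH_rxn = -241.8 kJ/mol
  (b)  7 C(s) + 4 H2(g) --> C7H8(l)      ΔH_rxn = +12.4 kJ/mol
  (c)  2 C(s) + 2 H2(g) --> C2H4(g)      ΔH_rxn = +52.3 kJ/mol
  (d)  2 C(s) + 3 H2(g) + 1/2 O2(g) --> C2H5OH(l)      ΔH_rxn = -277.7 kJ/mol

ΔH_rxn = -773.7 kJ/mol

(a) × 2 (scale by 2 for the 2 H2O(g)): (2)·(-241.8) = -483.6 kJ/mol
(b) reversed (reverse to put C7H8(l) on the reactant side): -12.4 kJ/mol
(c): not needed (C2H4(g) appears nowhere else).
(d) as written (C2H5OH(l) already on the product side): -277.7 kJ/mol
By Hess's law, ΔH_rxn = (2)·(-241.8) + (-1)·(+12.4) + (1)·(-277.7) = -773.7 kJ/mol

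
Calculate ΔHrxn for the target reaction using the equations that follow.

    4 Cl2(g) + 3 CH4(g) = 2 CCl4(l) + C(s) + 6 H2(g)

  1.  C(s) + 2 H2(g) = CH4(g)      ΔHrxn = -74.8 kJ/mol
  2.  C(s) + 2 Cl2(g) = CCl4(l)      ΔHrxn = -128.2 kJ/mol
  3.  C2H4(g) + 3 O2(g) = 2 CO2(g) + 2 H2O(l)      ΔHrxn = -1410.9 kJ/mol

eq. 1 reversed and × 3 (CH4(g) must end up as a reactant; ×3 to match 3 CH4(g) in the target): (-3)·(-74.8) = +224.4 kJ/mol
eq. 2 × 2 (×2 to match 2 CCl4(l) in the target): (2)·(-128.2) = -256.4 kJ/mol
eq. 3: not needed (CO2(g) appears nowhere else).
ΔHrxn = (-3)·(-74.8) + (2)·(-128.2) = -32.0 kJ/mol

ΔHrxn = -32.0 kJ/mol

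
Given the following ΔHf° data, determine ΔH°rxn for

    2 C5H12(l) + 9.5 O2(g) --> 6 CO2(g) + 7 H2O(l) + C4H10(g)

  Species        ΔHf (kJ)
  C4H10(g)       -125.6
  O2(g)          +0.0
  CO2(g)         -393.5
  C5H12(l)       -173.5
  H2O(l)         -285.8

Products: 6·(-393.5) + 7·(-285.8) + 1·(-125.6) = -4487.2
Reactants: 2·(-173.5) + 19/2·(+0.0) = -347.0
ΔH°rxn = (-4487.2) − (-347.0) = -4140.2 kJ

ΔH°rxn = -4140.2 kJ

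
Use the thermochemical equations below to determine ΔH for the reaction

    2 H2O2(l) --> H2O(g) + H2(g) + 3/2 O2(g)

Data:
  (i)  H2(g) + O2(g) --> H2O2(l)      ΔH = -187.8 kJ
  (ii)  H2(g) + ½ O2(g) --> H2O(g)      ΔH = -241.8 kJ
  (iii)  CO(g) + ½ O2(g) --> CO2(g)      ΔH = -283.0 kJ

ΔH = 133.8 kJ

(i) reversed and × 2 (reverse to put H2O2(l) on the reactant side; ×2 to match 2 H2O2(l) in the target): (-2)·(-187.8) = +375.6 kJ
(ii) as written (H2O(g) already on the product side): -241.8 kJ
(iii): not needed (CO2(g) appears nowhere else).
ΔH = (-2)·(-187.8) + (1)·(-241.8) = 133.8 kJ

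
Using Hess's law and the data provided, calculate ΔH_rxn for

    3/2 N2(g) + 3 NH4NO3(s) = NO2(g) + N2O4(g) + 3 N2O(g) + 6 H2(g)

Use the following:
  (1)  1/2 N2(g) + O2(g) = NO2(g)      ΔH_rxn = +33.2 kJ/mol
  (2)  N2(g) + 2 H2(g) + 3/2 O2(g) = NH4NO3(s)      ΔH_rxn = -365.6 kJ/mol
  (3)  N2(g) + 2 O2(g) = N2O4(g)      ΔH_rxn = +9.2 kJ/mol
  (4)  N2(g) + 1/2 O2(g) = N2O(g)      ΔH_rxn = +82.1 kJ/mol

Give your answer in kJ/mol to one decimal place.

(1) as written: +33.2 kJ/mol
(2) reversed and × 3: (-3)·(-365.6) = +1096.8 kJ/mol
(3) as written: +9.2 kJ/mol
(4) × 3: (3)·(+82.1) = +246.3 kJ/mol
Combining the equations, ΔH_rxn = (1)·(+33.2) + (-3)·(-365.6) + (1)·(+9.2) + (3)·(+82.1) = 1385.5 kJ/mol

ΔH_rxn = 1385.5 kJ/mol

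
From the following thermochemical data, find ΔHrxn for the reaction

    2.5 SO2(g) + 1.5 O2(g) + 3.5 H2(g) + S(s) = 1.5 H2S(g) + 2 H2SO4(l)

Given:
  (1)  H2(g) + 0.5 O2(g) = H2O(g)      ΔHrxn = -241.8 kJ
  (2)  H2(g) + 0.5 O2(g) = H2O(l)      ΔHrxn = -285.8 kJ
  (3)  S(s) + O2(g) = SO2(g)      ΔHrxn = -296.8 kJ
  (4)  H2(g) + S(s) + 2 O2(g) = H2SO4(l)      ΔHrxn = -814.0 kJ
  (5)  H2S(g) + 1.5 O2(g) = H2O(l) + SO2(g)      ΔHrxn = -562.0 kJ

ΔHrxn = -916.9 kJ

(1): not needed.
(2) × 3/2: (3/2)·(-285.8) = -428.7 kJ
(3) reversed: +296.8 kJ
(4) × 2: (2)·(-814.0) = -1628.0 kJ
(5) reversed and × 3/2: (-3/2)·(-562.0) = +843.0 kJ
ΔHrxn = (-428.7) + (+296.8) + (-1628.0) + (+843.0) = -916.9 kJ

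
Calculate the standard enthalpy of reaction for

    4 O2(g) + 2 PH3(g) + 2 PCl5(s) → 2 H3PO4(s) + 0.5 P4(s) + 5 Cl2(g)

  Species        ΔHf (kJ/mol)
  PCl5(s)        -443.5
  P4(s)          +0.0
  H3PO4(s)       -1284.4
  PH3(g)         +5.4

ΔH°rxn = -1692.6 kJ/mol

Products: 2·(-1284.4) + 1/2·(+0.0) + 5·(+0.0) = -2568.8
Reactants: 4·(+0.0) + 2·(+5.4) + 2·(-443.5) = -876.2
ΔH°rxn = (-2568.8) − (-876.2) = -1692.6 kJ/mol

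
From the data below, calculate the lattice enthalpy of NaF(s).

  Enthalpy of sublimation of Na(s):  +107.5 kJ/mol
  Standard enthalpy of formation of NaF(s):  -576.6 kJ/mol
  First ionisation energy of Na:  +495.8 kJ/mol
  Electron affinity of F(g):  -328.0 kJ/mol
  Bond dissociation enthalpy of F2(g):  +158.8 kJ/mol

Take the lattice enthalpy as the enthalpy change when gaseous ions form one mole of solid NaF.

ΔHf° = 1·ΔHsub + 1·(ΣIE) + 1/2·D(F2) + 1·EA + U
-576.6 = 1·(+107.5) + 1·(+495.8) + 1/2·(+158.8) + 1·(-328.0) + U
U = -576.6 − (+354.7) = -931.3 kJ/mol

U = -931.3 kJ/mol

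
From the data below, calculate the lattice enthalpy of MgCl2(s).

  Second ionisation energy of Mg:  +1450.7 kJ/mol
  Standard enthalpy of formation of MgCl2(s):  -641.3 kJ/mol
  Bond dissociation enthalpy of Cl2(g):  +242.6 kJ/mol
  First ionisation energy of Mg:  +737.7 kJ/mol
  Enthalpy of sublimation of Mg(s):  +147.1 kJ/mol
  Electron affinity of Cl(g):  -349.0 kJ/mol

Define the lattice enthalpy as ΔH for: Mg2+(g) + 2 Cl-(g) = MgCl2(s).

U = -2521.4 kJ/mol

ΔHf° = 1·ΔHsub + 1·(ΣIE) + 1·D(Cl2) + 2·EA + U
-641.3 = 1·(+147.1) + 1·(+2188.4) + 1·(+242.6) + 2·(-349.0) + U
U = -641.3 − (+1880.1) = -2521.4 kJ/mol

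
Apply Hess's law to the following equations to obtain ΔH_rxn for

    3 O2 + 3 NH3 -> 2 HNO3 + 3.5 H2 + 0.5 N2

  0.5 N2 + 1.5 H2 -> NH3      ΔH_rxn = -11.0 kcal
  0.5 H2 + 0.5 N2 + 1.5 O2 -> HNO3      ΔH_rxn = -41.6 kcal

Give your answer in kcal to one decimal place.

ΔH_rxn = -50.2 kcal

equation 1 reversed and × 3: (-3)·(-11.0) = +33.0 kcal
equation 2 × 2: (2)·(-41.6) = -83.2 kcal
Since enthalpy is a state function, ΔH_rxn = (+33.0) + (-83.2) = -50.2 kcal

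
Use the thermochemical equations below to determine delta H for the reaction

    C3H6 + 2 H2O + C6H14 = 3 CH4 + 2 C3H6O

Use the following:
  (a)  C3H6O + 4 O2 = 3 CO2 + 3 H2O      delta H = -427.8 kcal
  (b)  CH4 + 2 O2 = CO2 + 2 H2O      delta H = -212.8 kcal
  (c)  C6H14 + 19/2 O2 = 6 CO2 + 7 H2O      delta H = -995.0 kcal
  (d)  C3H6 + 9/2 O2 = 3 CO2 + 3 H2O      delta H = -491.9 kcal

delta H = 7.1 kcal

(a) reversed and × 2 (reverse to put C3H6O on the product side; ×2 to match 2 C3H6O in the target): (-2)·(-427.8) = +855.6 kcal
(b) reversed and × 3 (CH4 must end up as a product; scale by 3 for the 3 CH4): (-3)·(-212.8) = +638.4 kcal
(c) as written (C6H14 already on the reactant side): -995.0 kcal
(d) as written (C3H6 already on the reactant side): -491.9 kcal
Combining the equations, delta H = (+855.6) + (+638.4) + (-995.0) + (-491.9) = 7.1 kcal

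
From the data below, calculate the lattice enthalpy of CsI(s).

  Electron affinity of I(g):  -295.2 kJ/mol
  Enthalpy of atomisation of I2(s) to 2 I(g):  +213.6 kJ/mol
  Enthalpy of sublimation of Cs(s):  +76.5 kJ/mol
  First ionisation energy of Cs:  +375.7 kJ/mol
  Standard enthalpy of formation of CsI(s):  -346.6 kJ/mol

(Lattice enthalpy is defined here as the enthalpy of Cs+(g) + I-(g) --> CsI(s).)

U = -610.4 kJ/mol

ΔHf° = 1·ΔHsub + 1·(ΣIE) + 1/2·D(I2) + 1·EA + U
-346.6 = 1·(+76.5) + 1·(+375.7) + 1/2·(+213.6) + 1·(-295.2) + U
U = -346.6 − (+263.8) = -610.4 kJ/mol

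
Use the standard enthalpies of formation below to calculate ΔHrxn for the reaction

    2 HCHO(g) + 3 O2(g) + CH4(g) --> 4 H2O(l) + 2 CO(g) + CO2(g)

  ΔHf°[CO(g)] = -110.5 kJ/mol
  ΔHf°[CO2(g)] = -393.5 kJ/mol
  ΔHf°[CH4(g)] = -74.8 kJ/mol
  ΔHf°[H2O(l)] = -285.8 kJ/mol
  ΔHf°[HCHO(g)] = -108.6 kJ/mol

Products: 4·(-285.8) + 2·(-110.5) + 1·(-393.5) = -1757.7
Reactants: 2·(-108.6) + 3·(+0.0) + 1·(-74.8) = -292.0
ΔHrxn = (-1757.7) − (-292.0) = -1465.7 kJ/mol

ΔHrxn = -1465.7 kJ/mol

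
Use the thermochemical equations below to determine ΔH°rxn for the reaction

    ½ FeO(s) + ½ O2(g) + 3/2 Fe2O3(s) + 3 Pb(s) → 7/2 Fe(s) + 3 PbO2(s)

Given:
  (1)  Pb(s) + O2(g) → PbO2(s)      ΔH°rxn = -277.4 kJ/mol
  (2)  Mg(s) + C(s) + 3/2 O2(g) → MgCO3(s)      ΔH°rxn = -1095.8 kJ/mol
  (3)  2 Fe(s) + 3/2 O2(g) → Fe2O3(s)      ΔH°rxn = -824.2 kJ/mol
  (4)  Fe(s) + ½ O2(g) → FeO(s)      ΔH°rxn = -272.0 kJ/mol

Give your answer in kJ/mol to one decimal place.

ΔH°rxn = 540.1 kJ/mol

(1) × 3 (scale by 3 for the 3 PbO2(s)): (3)·(-277.4) = -832.2 kJ/mol
(2): not needed (Mg(s) appears nowhere else).
(3) reversed and × 3/2 (reverse to put Fe2O3(s) on the reactant side; ×3/2 to match 3/2 Fe2O3(s) in the target): (-3/2)·(-824.2) = +1236.3 kJ/mol
(4) reversed and × 1/2 (reverse to put FeO(s) on the reactant side; scale by 1/2 for the 1/2 FeO(s)): (-1/2)·(-272.0) = +136.0 kJ/mol
Combining the equations, ΔH°rxn = (-832.2) + (+1236.3) + (+136.0) = 540.1 kJ/mol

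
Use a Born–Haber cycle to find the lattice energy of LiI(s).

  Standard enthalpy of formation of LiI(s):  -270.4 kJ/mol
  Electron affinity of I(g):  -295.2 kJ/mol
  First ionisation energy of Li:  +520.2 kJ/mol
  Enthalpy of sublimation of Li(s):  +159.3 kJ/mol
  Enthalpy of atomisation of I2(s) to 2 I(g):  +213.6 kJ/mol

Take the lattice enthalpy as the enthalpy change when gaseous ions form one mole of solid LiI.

ΔHf° = 1·ΔHsub + 1·(ΣIE) + 1/2·D(I2) + 1·EA + U
-270.4 = 1·(+159.3) + 1·(+520.2) + 1/2·(+213.6) + 1·(-295.2) + U
U = -270.4 − (+491.1) = -761.5 kJ/mol

U = -761.5 kJ/mol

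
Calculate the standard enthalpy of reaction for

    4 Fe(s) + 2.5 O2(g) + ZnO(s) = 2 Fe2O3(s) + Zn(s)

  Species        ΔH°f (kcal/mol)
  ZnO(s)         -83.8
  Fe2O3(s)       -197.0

ΔH°rxn = Σ nΔHf°(products) − Σ nΔHf°(reactants).
Products: 2·(-197.0) + 1·(+0.0) = -394.0
Reactants: 4·(+0.0) + 5/2·(+0.0) + 1·(-83.8) = -83.8
ΔH° = (-394.0) − (-83.8) = -310.2 kcal/mol

ΔH° = -310.2 kcal/mol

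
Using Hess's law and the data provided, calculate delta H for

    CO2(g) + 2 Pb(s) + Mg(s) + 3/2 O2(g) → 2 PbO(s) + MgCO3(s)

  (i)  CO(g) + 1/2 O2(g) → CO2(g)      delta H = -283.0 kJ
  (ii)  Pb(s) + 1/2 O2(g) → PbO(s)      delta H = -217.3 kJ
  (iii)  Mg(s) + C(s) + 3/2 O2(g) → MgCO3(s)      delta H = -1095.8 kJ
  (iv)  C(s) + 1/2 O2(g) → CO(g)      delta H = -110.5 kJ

delta H = -1136.9 kJ

(i) reversed: +283.0 kJ
(ii) × 2: (2)·(-217.3) = -434.6 kJ
(iii) as written: -1095.8 kJ
(iv) reversed: +110.5 kJ
Combining the equations, delta H = (+283.0) + (-434.6) + (-1095.8) + (+110.5) = -1136.9 kJ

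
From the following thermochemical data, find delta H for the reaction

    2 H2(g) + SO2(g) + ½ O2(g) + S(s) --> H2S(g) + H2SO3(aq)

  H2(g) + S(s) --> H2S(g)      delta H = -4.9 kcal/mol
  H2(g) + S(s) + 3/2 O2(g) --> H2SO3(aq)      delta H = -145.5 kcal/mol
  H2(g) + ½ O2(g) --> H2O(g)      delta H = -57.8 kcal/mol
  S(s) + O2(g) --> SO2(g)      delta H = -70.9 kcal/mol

delta H = -79.5 kcal/mol

equation 1 as written: -4.9 kcal/mol
equation 2 as written: -145.5 kcal/mol
equation 3: not needed.
equation 4 reversed: +70.9 kcal/mol
delta H = (-4.9) + (-145.5) + (+70.9) = -79.5 kcal/mol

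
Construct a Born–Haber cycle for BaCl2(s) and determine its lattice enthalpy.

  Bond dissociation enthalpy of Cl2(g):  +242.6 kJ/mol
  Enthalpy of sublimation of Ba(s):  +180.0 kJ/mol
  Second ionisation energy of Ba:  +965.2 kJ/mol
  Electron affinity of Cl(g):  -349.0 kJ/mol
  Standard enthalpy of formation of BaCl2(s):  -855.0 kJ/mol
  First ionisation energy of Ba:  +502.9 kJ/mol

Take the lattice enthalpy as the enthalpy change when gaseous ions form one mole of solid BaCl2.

ΔHf° = 1·ΔHsub + 1·(ΣIE) + 1·D(Cl2) + 2·EA + U
-855.0 = 1·(+180.0) + 1·(+1468.1) + 1·(+242.6) + 2·(-349.0) + U
U = -855.0 − (+1192.7) = -2047.7 kJ/mol

U = -2047.7 kJ/mol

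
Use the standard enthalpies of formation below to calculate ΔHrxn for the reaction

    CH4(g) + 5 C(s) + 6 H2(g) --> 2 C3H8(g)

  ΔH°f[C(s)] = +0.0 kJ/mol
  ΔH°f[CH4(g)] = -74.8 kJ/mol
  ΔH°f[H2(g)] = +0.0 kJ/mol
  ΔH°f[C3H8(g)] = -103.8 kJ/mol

ΔH°rxn = Σ nΔHf°(products) − Σ nΔHf°(reactants).
Products: 2·(-103.8) = -207.6
Reactants: 1·(-74.8) + 5·(+0.0) + 6·(+0.0) = -74.8
ΔHrxn = (-207.6) − (-74.8) = -132.8 kJ/mol

ΔHrxn = -132.8 kJ/mol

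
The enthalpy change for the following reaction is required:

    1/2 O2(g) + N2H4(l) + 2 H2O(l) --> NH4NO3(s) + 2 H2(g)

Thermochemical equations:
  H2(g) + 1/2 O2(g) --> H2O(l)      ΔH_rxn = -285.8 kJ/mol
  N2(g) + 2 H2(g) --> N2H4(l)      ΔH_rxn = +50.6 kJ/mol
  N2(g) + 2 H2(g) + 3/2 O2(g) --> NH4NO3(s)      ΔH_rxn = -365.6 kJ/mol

equation 1 reversed and × 2: (-2)·(-285.8) = +571.6 kJ/mol
equation 2 reversed: -50.6 kJ/mol
equation 3 as written: -365.6 kJ/mol
Summing the manipulated equations, ΔH_rxn = (+571.6) + (-50.6) + (-365.6) = 155.4 kJ/mol

ΔH_rxn = 155.4 kJ/mol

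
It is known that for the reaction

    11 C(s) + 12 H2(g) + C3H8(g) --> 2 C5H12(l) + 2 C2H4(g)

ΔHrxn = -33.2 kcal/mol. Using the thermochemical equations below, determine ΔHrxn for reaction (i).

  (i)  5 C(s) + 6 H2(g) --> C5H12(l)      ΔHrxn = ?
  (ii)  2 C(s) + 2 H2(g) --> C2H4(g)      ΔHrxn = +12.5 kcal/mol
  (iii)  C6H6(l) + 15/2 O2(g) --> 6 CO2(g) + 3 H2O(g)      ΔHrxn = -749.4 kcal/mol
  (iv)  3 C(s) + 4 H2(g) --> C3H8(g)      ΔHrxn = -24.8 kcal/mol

(i) × 2: contributes 2·x
(ii) × 2: (2)·(+12.5) = +25.0 kcal/mol
(iii): not needed.
(iv) reversed: +24.8 kcal/mol
-33.2 = (+25.0) + (+24.8) + 2·x
x = (-33.2 − (+49.8)) / (2) = -41.5 kcal/mol

ΔHrxn = -41.5 kcal/mol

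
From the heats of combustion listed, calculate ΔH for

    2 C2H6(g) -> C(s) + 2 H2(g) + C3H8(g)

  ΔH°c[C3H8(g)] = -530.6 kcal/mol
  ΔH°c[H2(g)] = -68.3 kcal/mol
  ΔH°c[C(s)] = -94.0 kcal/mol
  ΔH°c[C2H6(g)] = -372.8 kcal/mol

With combustion enthalpies, reactants minus products:
= [2·(-372.8)] − [1·(-94.0) + 2·(-68.3) + 1·(-530.6)]
= 15.6 kcal/mol

ΔH = 15.6 kcal/mol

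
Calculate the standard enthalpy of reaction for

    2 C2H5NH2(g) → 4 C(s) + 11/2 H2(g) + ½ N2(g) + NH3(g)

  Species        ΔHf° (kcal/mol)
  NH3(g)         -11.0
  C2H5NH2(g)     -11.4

ΔHrxn = 11.8 kcal/mol

Products: 4·(+0.0) + 11/2·(+0.0) + 1/2·(+0.0) + 1·(-11.0) = -11.0
Reactants: 2·(-11.4) = -22.8
ΔHrxn = (-11.0) − (-22.8) = 11.8 kcal/mol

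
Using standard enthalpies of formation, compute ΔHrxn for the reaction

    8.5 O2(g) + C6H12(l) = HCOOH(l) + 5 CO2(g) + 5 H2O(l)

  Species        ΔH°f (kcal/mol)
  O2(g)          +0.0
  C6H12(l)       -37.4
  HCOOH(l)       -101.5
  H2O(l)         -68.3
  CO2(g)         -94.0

Products: 1·(-101.5) + 5·(-94.0) + 5·(-68.3) = -913.0
Reactants: 17/2·(+0.0) + 1·(-37.4) = -37.4
ΔHrxn = (-913.0) − (-37.4) = -875.6 kcal/mol

ΔHrxn = -875.6 kcal/mol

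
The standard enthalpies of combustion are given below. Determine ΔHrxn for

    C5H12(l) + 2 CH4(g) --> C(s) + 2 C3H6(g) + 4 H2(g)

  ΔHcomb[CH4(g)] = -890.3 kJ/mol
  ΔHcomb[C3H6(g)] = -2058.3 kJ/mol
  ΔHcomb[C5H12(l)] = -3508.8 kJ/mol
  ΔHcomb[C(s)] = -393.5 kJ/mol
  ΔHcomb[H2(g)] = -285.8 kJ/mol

Using ΔH = Σ nΔHc°(reactants) − Σ nΔHc°(products):
= [1·(-3508.8) + 2·(-890.3)] − [1·(-393.5) + 2·(-2058.3) + 4·(-285.8)]
= 363.9 kJ/mol

ΔHrxn = 363.9 kJ/mol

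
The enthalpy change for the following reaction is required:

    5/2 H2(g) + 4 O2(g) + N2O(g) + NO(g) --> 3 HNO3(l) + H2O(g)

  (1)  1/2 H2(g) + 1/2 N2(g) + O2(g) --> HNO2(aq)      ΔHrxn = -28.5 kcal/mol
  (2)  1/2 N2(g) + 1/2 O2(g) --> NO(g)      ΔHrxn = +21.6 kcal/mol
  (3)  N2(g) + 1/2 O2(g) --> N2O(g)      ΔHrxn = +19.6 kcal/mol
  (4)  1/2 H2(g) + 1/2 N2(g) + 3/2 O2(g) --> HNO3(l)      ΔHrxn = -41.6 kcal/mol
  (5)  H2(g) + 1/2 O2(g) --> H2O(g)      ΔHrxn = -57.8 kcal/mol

(1): not needed (HNO2(aq) appears nowhere else).
(2) reversed (NO(g) must end up as a reactant): -21.6 kcal/mol
(3) reversed (N2O(g) must end up as a reactant): -19.6 kcal/mol
(4) × 3 (scale by 3 for the 3 HNO3(l)): (3)·(-41.6) = -124.8 kcal/mol
(5) as written (H2O(g) already on the product side): -57.8 kcal/mol
By Hess's law, ΔHrxn = (-21.6) + (-19.6) + (-124.8) + (-57.8) = -223.8 kcal/mol

ΔHrxn = -223.8 kcal/mol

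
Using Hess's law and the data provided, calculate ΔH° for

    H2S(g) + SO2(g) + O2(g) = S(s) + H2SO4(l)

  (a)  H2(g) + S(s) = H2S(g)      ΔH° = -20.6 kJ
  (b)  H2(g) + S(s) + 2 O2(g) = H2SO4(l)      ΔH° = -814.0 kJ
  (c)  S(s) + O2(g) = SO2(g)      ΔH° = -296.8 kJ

ΔH° = -496.6 kJ

(a) reversed (H2S(g) must end up as a reactant): +20.6 kJ
(b) as written (H2SO4(l) already on the product side): -814.0 kJ
(c) reversed (SO2(g) must end up as a reactant): +296.8 kJ
Since enthalpy is a state function, ΔH° = (+20.6) + (-814.0) + (+296.8) = -496.6 kJ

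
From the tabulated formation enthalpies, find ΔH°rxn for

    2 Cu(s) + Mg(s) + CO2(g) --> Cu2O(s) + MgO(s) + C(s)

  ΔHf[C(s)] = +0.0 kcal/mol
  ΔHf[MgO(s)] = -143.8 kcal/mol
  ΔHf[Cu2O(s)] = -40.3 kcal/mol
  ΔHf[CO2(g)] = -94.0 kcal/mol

ΔH°rxn = -90.1 kcal/mol

ΔH°rxn = Σ nΔHf°(products) − Σ nΔHf°(reactants).
Products: 1·(-40.3) + 1·(-143.8) + 1·(+0.0) = -184.1
Reactants: 2·(+0.0) + 1·(+0.0) + 1·(-94.0) = -94.0
ΔH°rxn = (-184.1) − (-94.0) = -90.1 kcal/mol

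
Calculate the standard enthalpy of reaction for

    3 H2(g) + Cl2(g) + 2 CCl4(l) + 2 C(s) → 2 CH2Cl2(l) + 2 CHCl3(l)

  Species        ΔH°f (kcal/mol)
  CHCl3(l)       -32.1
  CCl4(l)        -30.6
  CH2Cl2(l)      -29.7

ΔH° = -62.4 kcal/mol

ΔH°rxn = Σ nΔHf°(products) − Σ nΔHf°(reactants).
Products: 2·(-29.7) + 2·(-32.1) = -123.6
Reactants: 3·(+0.0) + 1·(+0.0) + 2·(-30.6) + 2·(+0.0) = -61.2
ΔH° = (-123.6) − (-61.2) = -62.4 kcal/mol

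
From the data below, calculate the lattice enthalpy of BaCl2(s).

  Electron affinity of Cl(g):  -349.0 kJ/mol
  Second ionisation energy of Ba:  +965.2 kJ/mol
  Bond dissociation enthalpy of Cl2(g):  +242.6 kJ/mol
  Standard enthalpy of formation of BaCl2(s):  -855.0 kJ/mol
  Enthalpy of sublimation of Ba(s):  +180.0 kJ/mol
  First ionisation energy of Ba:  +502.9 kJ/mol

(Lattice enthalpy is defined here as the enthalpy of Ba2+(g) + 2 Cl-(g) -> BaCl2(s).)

U = -2047.7 kJ/mol

ΔHf° = 1·ΔHsub + 1·(ΣIE) + 1·D(Cl2) + 2·EA + U
-855.0 = 1·(+180.0) + 1·(+1468.1) + 1·(+242.6) + 2·(-349.0) + U
U = -855.0 − (+1192.7) = -2047.7 kJ/mol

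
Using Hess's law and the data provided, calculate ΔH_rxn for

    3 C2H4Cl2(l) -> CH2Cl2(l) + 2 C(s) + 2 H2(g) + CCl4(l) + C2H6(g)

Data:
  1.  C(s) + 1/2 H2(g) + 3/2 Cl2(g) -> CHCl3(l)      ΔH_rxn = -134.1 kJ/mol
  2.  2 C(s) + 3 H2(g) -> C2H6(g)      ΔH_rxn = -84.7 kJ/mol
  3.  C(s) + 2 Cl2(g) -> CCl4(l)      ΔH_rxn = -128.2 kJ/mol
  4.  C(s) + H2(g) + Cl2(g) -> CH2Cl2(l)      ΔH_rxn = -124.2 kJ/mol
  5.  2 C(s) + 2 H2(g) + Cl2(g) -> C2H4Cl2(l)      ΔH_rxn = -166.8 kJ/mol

eq. 1: not needed.
eq. 2 as written: -84.7 kJ/mol
eq. 3 as written: -128.2 kJ/mol
eq. 4 as written: -124.2 kJ/mol
eq. 5 reversed and × 3: (-3)·(-166.8) = +500.4 kJ/mol
ΔH_rxn = (-84.7) + (-128.2) + (-124.2) + (+500.4) = 163.3 kJ/mol

ΔH_rxn = 163.3 kJ/mol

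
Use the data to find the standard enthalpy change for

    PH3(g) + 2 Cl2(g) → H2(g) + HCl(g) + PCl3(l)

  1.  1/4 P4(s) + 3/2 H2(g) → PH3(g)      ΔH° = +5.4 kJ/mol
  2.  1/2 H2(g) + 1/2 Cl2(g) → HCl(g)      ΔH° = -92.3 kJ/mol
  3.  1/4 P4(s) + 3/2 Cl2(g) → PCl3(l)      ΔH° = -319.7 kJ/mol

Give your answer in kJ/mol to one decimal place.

ΔH° = -417.4 kJ/mol

eq. 1 reversed: -5.4 kJ/mol
eq. 2 as written: -92.3 kJ/mol
eq. 3 as written: -319.7 kJ/mol
Summing the manipulated equations, ΔH° = (-5.4) + (-92.3) + (-319.7) = -417.4 kJ/mol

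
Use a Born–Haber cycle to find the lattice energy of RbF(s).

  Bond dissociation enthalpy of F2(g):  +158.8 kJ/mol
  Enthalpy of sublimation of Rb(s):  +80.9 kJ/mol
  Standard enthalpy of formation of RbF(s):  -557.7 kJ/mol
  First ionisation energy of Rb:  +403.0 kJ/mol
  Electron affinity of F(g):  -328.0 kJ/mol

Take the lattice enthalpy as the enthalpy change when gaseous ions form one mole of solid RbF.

U = -793.0 kJ/mol

ΔHf° = 1·ΔHsub + 1·(ΣIE) + 1/2·D(F2) + 1·EA + U
-557.7 = 1·(+80.9) + 1·(+403.0) + 1/2·(+158.8) + 1·(-328.0) + U
U = -557.7 − (+235.3) = -793.0 kJ/mol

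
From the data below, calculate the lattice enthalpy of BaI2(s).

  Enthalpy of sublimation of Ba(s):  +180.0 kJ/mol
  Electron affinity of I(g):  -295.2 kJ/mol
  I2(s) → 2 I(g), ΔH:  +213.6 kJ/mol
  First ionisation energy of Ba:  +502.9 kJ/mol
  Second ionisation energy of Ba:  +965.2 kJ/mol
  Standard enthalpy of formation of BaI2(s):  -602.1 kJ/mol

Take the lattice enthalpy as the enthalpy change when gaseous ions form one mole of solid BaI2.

U = -1873.4 kJ/mol

ΔHf° = 1·ΔHsub + 1·(ΣIE) + 1·D(I2) + 2·EA + U
-602.1 = 1·(+180.0) + 1·(+1468.1) + 1·(+213.6) + 2·(-295.2) + U
U = -602.1 − (+1271.3) = -1873.4 kJ/mol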